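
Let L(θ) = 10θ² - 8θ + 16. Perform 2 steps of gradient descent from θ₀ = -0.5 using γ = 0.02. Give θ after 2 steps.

0.076

L′(θ) = 20θ - 8
Step 1: L′(-0.5) = -18; θ₁ = -0.5 − 0.02·(-18) = -0.14
Step 2: L′(-0.14) = -10.8; θ₂ = -0.14 − 0.02·(-10.8) = 0.076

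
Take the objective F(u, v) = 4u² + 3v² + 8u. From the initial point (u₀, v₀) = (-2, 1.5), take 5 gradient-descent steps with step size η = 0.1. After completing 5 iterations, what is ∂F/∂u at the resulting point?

-0.00256

∇F = (8u + 8, 6v)
(u₁, v₁) = (-2, 1.5) − 0.1·(-8, 9) = (-1.2, 0.6)
(u₂, v₂) = (-1.2, 0.6) − 0.1·(-1.6, 3.6) = (-1.04, 0.24)
(u₃, v₃) = (-1.04, 0.24) − 0.1·(-0.32, 1.44) = (-1.008, 0.096)
(u₄, v₄) = (-1.008, 0.096) − 0.1·(-0.064, 0.576) = (-1.0016, 0.0384)
(u₅, v₅) = (-1.0016, 0.0384) − 0.1·(-0.0128, 0.2304) = (-1.00032, 0.01536)
∂F/∂u at (-1.00032, 0.01536) = -0.00256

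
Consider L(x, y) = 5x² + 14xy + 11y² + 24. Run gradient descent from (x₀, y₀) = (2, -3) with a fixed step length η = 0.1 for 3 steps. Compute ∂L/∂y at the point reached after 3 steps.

∇L = (10x + 14y, 14x + 22y)
(x₁, y₁) = (2, -3) − 0.1·(-22, -38) = (4.2, 0.8)
(x₂, y₂) = (4.2, 0.8) − 0.1·(53.2, 76.4) = (-1.12, -6.84)
(x₃, y₃) = (-1.12, -6.84) − 0.1·(-106.96, -166.16) = (9.576, 9.776)
∂L/∂y at (9.576, 9.776) = 349.136

349.136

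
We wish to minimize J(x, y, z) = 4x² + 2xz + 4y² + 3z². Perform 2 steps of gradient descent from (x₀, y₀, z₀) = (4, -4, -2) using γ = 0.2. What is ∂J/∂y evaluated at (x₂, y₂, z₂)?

∇J = (8x + 2z, 8y, 2x + 6z)
(x₁, y₁, z₁) = (4, -4, -2) − 0.2·(28, -32, -4) = (-1.6, 2.4, -1.2)
(x₂, y₂, z₂) = (-1.6, 2.4, -1.2) − 0.2·(-15.2, 19.2, -10.4) = (1.44, -1.44, 0.88)
∂J/∂y at (1.44, -1.44, 0.88) = -11.52

-11.52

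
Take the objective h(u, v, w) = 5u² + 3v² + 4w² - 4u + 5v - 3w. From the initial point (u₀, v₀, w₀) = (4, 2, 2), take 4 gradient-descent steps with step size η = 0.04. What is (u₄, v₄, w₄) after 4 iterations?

(0.86656, 0.11192832, 0.72244736)

∇h = (10u - 4, 6v + 5, 8w - 3)
Step 1: at (4, 2, 2), ∇h = (36, 17, 13) → (4, 2, 2) − 0.04·(36, 17, 13) = (2.56, 1.32, 1.48)
Step 2: at (2.56, 1.32, 1.48), ∇h = (21.6, 12.92, 8.84) → (2.56, 1.32, 1.48) − 0.04·(21.6, 12.92, 8.84) = (1.696, 0.8032, 1.1264)
Step 3: at (1.696, 0.8032, 1.1264), ∇h = (12.96, 9.8192, 6.0112) → (1.696, 0.8032, 1.1264) − 0.04·(12.96, 9.8192, 6.0112) = (1.1776, 0.410432, 0.885952)
Step 4: at (1.1776, 0.410432, 0.885952), ∇h = (7.776, 7.462592, 4.087616) → (1.1776, 0.410432, 0.885952) − 0.04·(7.776, 7.462592, 4.087616) = (0.86656, 0.11192832, 0.72244736)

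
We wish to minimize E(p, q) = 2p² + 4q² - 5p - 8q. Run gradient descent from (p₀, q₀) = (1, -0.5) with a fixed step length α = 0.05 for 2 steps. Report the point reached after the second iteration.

∇E = (4p - 5, 8q - 8)
Step 1: at (1, -0.5), ∇E = (-1, -12) → (1, -0.5) − 0.05·(-1, -12) = (1.05, 0.1)
Step 2: at (1.05, 0.1), ∇E = (-0.8, -7.2) → (1.05, 0.1) − 0.05·(-0.8, -7.2) = (1.09, 0.46)

(1.09, 0.46)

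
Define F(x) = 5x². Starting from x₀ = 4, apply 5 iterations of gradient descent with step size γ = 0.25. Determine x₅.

-30.375

F′(x) = 10x
x₁ = 4 − 0.25·40 = -6
x₂ = -6 − 0.25·(-60) = 9
x₃ = 9 − 0.25·90 = -13.5
x₄ = -13.5 − 0.25·(-135) = 20.25
x₅ = 20.25 − 0.25·202.5 = -30.375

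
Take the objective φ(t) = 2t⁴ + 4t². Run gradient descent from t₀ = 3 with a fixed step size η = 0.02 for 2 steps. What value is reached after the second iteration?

φ′(t) = 8t³ + 8t
t₁ = 3 − 0.02·240 = -1.8
t₂ = -1.8 − 0.02·(-61.056) = -0.57888

-0.57888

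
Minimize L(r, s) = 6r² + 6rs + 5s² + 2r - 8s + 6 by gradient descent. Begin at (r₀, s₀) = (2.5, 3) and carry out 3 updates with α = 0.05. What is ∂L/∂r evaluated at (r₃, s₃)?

∇L = (12r + 6s + 2, 6r + 10s - 8)
Step 1: at (2.5, 3), ∇L = (50, 37) → (2.5, 3) − 0.05·(50, 37) = (0, 1.15)
Step 2: at (0, 1.15), ∇L = (8.9, 3.5) → (0, 1.15) − 0.05·(8.9, 3.5) = (-0.445, 0.975)
Step 3: at (-0.445, 0.975), ∇L = (2.51, -0.92) → (-0.445, 0.975) − 0.05·(2.51, -0.92) = (-0.5705, 1.021)
∂L/∂r at (-0.5705, 1.021) = 1.28

1.28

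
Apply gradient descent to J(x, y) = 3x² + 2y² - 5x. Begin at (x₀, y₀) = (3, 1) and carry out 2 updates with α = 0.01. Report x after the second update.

∇J = (6x - 5, 4y)
Step 1: at (3, 1), ∇J = (13, 4) → (3, 1) − 0.01·(13, 4) = (2.87, 0.96)
Step 2: at (2.87, 0.96), ∇J = (12.22, 3.84) → (2.87, 0.96) − 0.01·(12.22, 3.84) = (2.7478, 0.9216)
x = 2.7478

2.7478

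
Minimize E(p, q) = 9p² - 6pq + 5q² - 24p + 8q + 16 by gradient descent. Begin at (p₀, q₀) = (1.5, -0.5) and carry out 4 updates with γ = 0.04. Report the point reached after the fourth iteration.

(1.28539008, -0.09001088)

∇E = (18p - 6q - 24, -6p + 10q + 8)
Step 1: at (1.5, -0.5), ∇E = (6, -6) → (1.5, -0.5) − 0.04·(6, -6) = (1.26, -0.26)
Step 2: at (1.26, -0.26), ∇E = (0.24, -2.16) → (1.26, -0.26) − 0.04·(0.24, -2.16) = (1.2504, -0.1736)
Step 3: at (1.2504, -0.1736), ∇E = (-0.4512, -1.2384) → (1.2504, -0.1736) − 0.04·(-0.4512, -1.2384) = (1.268448, -0.124064)
Step 4: at (1.268448, -0.124064), ∇E = (-0.423552, -0.851328) → (1.268448, -0.124064) − 0.04·(-0.423552, -0.851328) = (1.28539008, -0.09001088)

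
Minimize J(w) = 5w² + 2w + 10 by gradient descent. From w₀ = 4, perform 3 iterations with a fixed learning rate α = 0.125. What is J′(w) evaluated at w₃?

J′(w) = 10w + 2
w₁ = 4 − 0.125·42 = -1.25
w₂ = -1.25 − 0.125·(-10.5) = 0.0625
w₃ = 0.0625 − 0.125·2.625 = -0.265625
J′(w) at (-0.265625) = -0.65625

-0.65625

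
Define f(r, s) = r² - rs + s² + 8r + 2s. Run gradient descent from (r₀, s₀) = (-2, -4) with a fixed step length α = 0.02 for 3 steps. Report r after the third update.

∇f = (2r - s + 8, -r + 2s + 2)
Step 1: at (-2, -4), ∇f = (8, -4) → (-2, -4) − 0.02·(8, -4) = (-2.16, -3.92)
Step 2: at (-2.16, -3.92), ∇f = (7.6, -3.68) → (-2.16, -3.92) − 0.02·(7.6, -3.68) = (-2.312, -3.8464)
Step 3: at (-2.312, -3.8464), ∇f = (7.2224, -3.3808) → (-2.312, -3.8464) − 0.02·(7.2224, -3.3808) = (-2.456448, -3.778784)
r = -2.456448

-2.456448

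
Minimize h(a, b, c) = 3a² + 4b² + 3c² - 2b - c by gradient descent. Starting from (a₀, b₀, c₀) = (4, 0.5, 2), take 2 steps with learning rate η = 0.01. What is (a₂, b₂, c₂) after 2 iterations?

(3.5344, 0.4616, 1.7866)

∇h = (6a, 8b - 2, 6c - 1)
Step 1: at (4, 0.5, 2), ∇h = (24, 2, 11) → (4, 0.5, 2) − 0.01·(24, 2, 11) = (3.76, 0.48, 1.89)
Step 2: at (3.76, 0.48, 1.89), ∇h = (22.56, 1.84, 10.34) → (3.76, 0.48, 1.89) − 0.01·(22.56, 1.84, 10.34) = (3.5344, 0.4616, 1.7866)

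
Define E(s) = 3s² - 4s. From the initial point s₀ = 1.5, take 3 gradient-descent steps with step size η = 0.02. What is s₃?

1.23456

E′(s) = 6s - 4
s₁ = 1.5 − 0.02·5 = 1.4
s₂ = 1.4 − 0.02·4.4 = 1.312
s₃ = 1.312 − 0.02·3.872 = 1.23456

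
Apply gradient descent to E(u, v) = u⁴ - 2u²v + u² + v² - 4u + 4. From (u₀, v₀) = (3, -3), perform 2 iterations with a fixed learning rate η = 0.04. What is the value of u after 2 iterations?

∇E = (4u³ - 4uv + 2u - 4, -2u² + 2v)
(u₁, v₁) = (3, -3) − 0.04·(146, -24) = (-2.84, -2.04)
(u₂, v₂) = (-2.84, -2.04) − 0.04·(-124.479616, -20.2112) = (2.13918464, -1.231552)
u = 2.13918464

2.13918464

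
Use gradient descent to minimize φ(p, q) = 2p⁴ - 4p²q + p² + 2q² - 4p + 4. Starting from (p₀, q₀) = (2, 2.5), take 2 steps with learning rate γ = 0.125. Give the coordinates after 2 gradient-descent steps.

(-2.5, 2.125)

∇φ = (8p³ - 8pq + 2p - 4, -4p² + 4q)
(p₁, q₁) = (2, 2.5) − 0.125·(24, -6) = (-1, 3.25)
(p₂, q₂) = (-1, 3.25) − 0.125·(12, 9) = (-2.5, 2.125)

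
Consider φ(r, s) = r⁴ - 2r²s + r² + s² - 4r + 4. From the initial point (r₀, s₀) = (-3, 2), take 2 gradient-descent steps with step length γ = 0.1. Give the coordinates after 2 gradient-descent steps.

(-90.6336, 10.912)

∇φ = (4r³ - 4rs + 2r - 4, -2r² + 2s)
(r₁, s₁) = (-3, 2) − 0.1·(-94, -14) = (6.4, 3.4)
(r₂, s₂) = (6.4, 3.4) − 0.1·(970.336, -75.12) = (-90.6336, 10.912)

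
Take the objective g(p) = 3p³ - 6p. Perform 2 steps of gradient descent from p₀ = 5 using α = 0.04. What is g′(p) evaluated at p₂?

g′(p) = 9p² - 6
p₁ = 5 − 0.04·219 = -3.76
p₂ = -3.76 − 0.04·121.2384 = -8.609536
g′(p) at (-8.609536) = 661.116991217664

661.116991217664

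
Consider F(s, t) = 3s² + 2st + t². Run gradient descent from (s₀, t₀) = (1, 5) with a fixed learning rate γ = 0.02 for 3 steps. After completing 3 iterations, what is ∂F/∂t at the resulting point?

∇F = (6s + 2t, 2s + 2t)
(s₁, t₁) = (1, 5) − 0.02·(16, 12) = (0.68, 4.76)
(s₂, t₂) = (0.68, 4.76) − 0.02·(13.6, 10.88) = (0.408, 4.5424)
(s₃, t₃) = (0.408, 4.5424) − 0.02·(11.5328, 9.9008) = (0.177344, 4.344384)
∂F/∂t at (0.177344, 4.344384) = 9.043456

9.043456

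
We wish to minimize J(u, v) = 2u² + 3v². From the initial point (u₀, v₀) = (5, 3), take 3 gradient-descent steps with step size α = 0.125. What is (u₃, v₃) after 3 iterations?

(0.625, 0.046875)

∇J = (4u, 6v)
(u₁, v₁) = (5, 3) − 0.125·(20, 18) = (2.5, 0.75)
(u₂, v₂) = (2.5, 0.75) − 0.125·(10, 4.5) = (1.25, 0.1875)
(u₃, v₃) = (1.25, 0.1875) − 0.125·(5, 1.125) = (0.625, 0.046875)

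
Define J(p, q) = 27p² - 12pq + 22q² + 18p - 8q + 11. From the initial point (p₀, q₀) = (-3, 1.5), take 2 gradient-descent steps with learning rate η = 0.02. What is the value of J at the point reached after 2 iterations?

∇J = (54p - 12q + 18, -12p + 44q - 8)
(p₁, q₁) = (-3, 1.5) − 0.02·(-162, 94) = (0.24, -0.38)
(p₂, q₂) = (0.24, -0.38) − 0.02·(35.52, -27.6) = (-0.4704, 0.172)
J(-0.4704, 0.172) = 8.75300992

8.75300992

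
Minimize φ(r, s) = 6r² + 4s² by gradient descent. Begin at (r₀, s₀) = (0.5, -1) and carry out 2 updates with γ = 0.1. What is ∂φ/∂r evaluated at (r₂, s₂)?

0.24

∇φ = (12r, 8s)
(r₁, s₁) = (0.5, -1) − 0.1·(6, -8) = (-0.1, -0.2)
(r₂, s₂) = (-0.1, -0.2) − 0.1·(-1.2, -1.6) = (0.02, -0.04)
∂φ/∂r at (0.02, -0.04) = 0.24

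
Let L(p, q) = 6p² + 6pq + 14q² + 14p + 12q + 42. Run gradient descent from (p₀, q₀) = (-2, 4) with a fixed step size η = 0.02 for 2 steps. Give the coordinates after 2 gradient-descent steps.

(-2.224, 0.808)

∇L = (12p + 6q + 14, 6p + 28q + 12)
Step 1: at (-2, 4), ∇L = (14, 112) → (-2, 4) − 0.02·(14, 112) = (-2.28, 1.76)
Step 2: at (-2.28, 1.76), ∇L = (-2.8, 47.6) → (-2.28, 1.76) − 0.02·(-2.8, 47.6) = (-2.224, 0.808)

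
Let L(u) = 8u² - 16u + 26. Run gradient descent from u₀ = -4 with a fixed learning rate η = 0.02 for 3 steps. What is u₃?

-0.57216

L′(u) = 16u - 16
u₁ = -4 − 0.02·(-80) = -2.4
u₂ = -2.4 − 0.02·(-54.4) = -1.312
u₃ = -1.312 − 0.02·(-36.992) = -0.57216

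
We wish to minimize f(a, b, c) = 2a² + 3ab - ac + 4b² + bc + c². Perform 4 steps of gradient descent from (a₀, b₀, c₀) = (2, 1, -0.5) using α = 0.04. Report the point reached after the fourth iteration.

∇f = (4a + 3b - c, 3a + 8b + c, -a + b + 2c)
Step 1: at (2, 1, -0.5), ∇f = (11.5, 13.5, -2) → (2, 1, -0.5) − 0.04·(11.5, 13.5, -2) = (1.54, 0.46, -0.42)
Step 2: at (1.54, 0.46, -0.42), ∇f = (7.96, 7.88, -1.92) → (1.54, 0.46, -0.42) − 0.04·(7.96, 7.88, -1.92) = (1.2216, 0.1448, -0.3432)
Step 3: at (1.2216, 0.1448, -0.3432), ∇f = (5.664, 4.48, -1.7632) → (1.2216, 0.1448, -0.3432) − 0.04·(5.664, 4.48, -1.7632) = (0.99504, -0.0344, -0.272672)
Step 4: at (0.99504, -0.0344, -0.272672), ∇f = (4.149632, 2.437248, -1.574784) → (0.99504, -0.0344, -0.272672) − 0.04·(4.149632, 2.437248, -1.574784) = (0.82905472, -0.13188992, -0.20968064)

(0.82905472, -0.13188992, -0.20968064)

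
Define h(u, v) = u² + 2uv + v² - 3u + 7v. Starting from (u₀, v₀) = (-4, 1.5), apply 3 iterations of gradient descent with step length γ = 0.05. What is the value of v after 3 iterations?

1.116

∇h = (2u + 2v - 3, 2u + 2v + 7)
(u₁, v₁) = (-4, 1.5) − 0.05·(-8, 2) = (-3.6, 1.4)
(u₂, v₂) = (-3.6, 1.4) − 0.05·(-7.4, 2.6) = (-3.23, 1.27)
(u₃, v₃) = (-3.23, 1.27) − 0.05·(-6.92, 3.08) = (-2.884, 1.116)
v = 1.116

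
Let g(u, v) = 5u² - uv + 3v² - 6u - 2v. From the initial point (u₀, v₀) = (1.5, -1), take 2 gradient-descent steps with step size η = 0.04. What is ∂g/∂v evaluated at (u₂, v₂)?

-4.9584

∇g = (10u - v - 6, -u + 6v - 2)
Step 1: at (1.5, -1), ∇g = (10, -9.5) → (1.5, -1) − 0.04·(10, -9.5) = (1.1, -0.62)
Step 2: at (1.1, -0.62), ∇g = (5.62, -6.82) → (1.1, -0.62) − 0.04·(5.62, -6.82) = (0.8752, -0.3472)
∂g/∂v at (0.8752, -0.3472) = -4.9584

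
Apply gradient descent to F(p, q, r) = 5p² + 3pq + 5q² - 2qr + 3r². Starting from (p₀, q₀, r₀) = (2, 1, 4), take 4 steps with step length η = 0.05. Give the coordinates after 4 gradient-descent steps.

(-0.0094375, 0.33120625, 1.095475)

∇F = (10p + 3q, 3p + 10q - 2r, -2q + 6r)
(p₁, q₁, r₁) = (2, 1, 4) − 0.05·(23, 8, 22) = (0.85, 0.6, 2.9)
(p₂, q₂, r₂) = (0.85, 0.6, 2.9) − 0.05·(10.3, 2.75, 16.2) = (0.335, 0.4625, 2.09)
(p₃, q₃, r₃) = (0.335, 0.4625, 2.09) − 0.05·(4.7375, 1.45, 11.615) = (0.098125, 0.39, 1.50925)
(p₄, q₄, r₄) = (0.098125, 0.39, 1.50925) − 0.05·(2.15125, 1.175875, 8.2755) = (-0.0094375, 0.33120625, 1.095475)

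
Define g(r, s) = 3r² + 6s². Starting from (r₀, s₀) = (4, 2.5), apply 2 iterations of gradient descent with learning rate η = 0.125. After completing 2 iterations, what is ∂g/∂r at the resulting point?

1.5

∇g = (6r, 12s)
(r₁, s₁) = (4, 2.5) − 0.125·(24, 30) = (1, -1.25)
(r₂, s₂) = (1, -1.25) − 0.125·(6, -15) = (0.25, 0.625)
∂g/∂r at (0.25, 0.625) = 1.5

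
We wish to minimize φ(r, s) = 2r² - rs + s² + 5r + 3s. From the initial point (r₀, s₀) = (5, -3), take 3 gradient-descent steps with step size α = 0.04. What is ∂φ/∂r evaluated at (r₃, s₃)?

∇φ = (4r - s + 5, -r + 2s + 3)
(r₁, s₁) = (5, -3) − 0.04·(28, -8) = (3.88, -2.68)
(r₂, s₂) = (3.88, -2.68) − 0.04·(23.2, -6.24) = (2.952, -2.4304)
(r₃, s₃) = (2.952, -2.4304) − 0.04·(19.2384, -4.8128) = (2.182464, -2.237888)
∂φ/∂r at (2.182464, -2.237888) = 15.967744

15.967744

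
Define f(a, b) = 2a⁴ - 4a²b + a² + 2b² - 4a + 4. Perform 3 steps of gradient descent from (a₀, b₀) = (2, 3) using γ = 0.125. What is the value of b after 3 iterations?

∇f = (8a³ - 8ab + 2a - 4, -4a² + 4b)
Step 1: at (2, 3), ∇f = (16, -4) → (2, 3) − 0.125·(16, -4) = (0, 3.5)
Step 2: at (0, 3.5), ∇f = (-4, 14) → (0, 3.5) − 0.125·(-4, 14) = (0.5, 1.75)
Step 3: at (0.5, 1.75), ∇f = (-9, 6) → (0.5, 1.75) − 0.125·(-9, 6) = (1.625, 1)
b = 1

1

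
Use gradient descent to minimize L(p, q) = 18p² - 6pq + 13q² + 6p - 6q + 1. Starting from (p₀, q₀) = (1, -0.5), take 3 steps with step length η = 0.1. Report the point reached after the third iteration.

∇L = (36p - 6q + 6, -6p + 26q - 6)
Step 1: at (1, -0.5), ∇L = (45, -25) → (1, -0.5) − 0.1·(45, -25) = (-3.5, 2)
Step 2: at (-3.5, 2), ∇L = (-132, 67) → (-3.5, 2) − 0.1·(-132, 67) = (9.7, -4.7)
Step 3: at (9.7, -4.7), ∇L = (383.4, -186.4) → (9.7, -4.7) − 0.1·(383.4, -186.4) = (-28.64, 13.94)

(-28.64, 13.94)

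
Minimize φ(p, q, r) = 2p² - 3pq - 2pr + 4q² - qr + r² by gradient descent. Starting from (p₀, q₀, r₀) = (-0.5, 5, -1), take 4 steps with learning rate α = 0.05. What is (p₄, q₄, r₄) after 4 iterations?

∇φ = (4p - 3q - 2r, -3p + 8q - r, -2p - q + 2r)
(p₁, q₁, r₁) = (-0.5, 5, -1) − 0.05·(-15, 42.5, -6) = (0.25, 2.875, -0.7)
(p₂, q₂, r₂) = (0.25, 2.875, -0.7) − 0.05·(-6.225, 22.95, -4.775) = (0.56125, 1.7275, -0.46125)
(p₃, q₃, r₃) = (0.56125, 1.7275, -0.46125) − 0.05·(-2.015, 12.5975, -3.7725) = (0.662, 1.097625, -0.272625)
(p₄, q₄, r₄) = (0.662, 1.097625, -0.272625) − 0.05·(-0.099625, 7.067625, -2.966875) = (0.66698125, 0.74424375, -0.12428125)

(0.66698125, 0.74424375, -0.12428125)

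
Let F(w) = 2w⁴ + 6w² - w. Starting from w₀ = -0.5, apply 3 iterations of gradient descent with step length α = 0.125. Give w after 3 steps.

F′(w) = 8w³ + 12w - 1
Step 1: F′(-0.5) = -8; w₁ = -0.5 − 0.125·(-8) = 0.5
Step 2: F′(0.5) = 6; w₂ = 0.5 − 0.125·6 = -0.25
Step 3: F′(-0.25) = -4.125; w₃ = -0.25 − 0.125·(-4.125) = 0.265625

0.265625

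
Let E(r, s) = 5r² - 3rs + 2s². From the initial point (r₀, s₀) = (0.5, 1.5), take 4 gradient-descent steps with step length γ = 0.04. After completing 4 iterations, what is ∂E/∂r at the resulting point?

∇E = (10r - 3s, -3r + 4s)
Step 1: at (0.5, 1.5), ∇E = (0.5, 4.5) → (0.5, 1.5) − 0.04·(0.5, 4.5) = (0.48, 1.32)
Step 2: at (0.48, 1.32), ∇E = (0.84, 3.84) → (0.48, 1.32) − 0.04·(0.84, 3.84) = (0.4464, 1.1664)
Step 3: at (0.4464, 1.1664), ∇E = (0.9648, 3.3264) → (0.4464, 1.1664) − 0.04·(0.9648, 3.3264) = (0.407808, 1.033344)
Step 4: at (0.407808, 1.033344), ∇E = (0.978048, 2.909952) → (0.407808, 1.033344) − 0.04·(0.978048, 2.909952) = (0.36868608, 0.91694592)
∂E/∂r at (0.36868608, 0.91694592) = 0.93602304

0.93602304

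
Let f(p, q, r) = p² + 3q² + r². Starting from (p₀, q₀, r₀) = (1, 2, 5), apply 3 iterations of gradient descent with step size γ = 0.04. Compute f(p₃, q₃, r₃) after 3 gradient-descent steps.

∇f = (2p, 6q, 2r)
Step 1: at (1, 2, 5), ∇f = (2, 12, 10) → (1, 2, 5) − 0.04·(2, 12, 10) = (0.92, 1.52, 4.6)
Step 2: at (0.92, 1.52, 4.6), ∇f = (1.84, 9.12, 9.2) → (0.92, 1.52, 4.6) − 0.04·(1.84, 9.12, 9.2) = (0.8464, 1.1552, 4.232)
Step 3: at (0.8464, 1.1552, 4.232), ∇f = (1.6928, 6.9312, 8.464) → (0.8464, 1.1552, 4.232) − 0.04·(1.6928, 6.9312, 8.464) = (0.778688, 0.877952, 3.89344)
f(0.778688, 0.877952, 3.89344) = 18.077629177856

18.077629177856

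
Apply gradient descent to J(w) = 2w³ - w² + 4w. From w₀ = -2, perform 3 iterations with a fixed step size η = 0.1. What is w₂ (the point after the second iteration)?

-22.864

J′(w) = 6w² - 2w + 4
w₁ = -2 − 0.1·32 = -5.2
w₂ = -5.2 − 0.1·176.64 = -22.864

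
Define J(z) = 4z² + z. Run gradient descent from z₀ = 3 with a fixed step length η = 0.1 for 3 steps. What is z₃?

J′(z) = 8z + 1
Step 1: J′(3) = 25; z₁ = 3 − 0.1·25 = 0.5
Step 2: J′(0.5) = 5; z₂ = 0.5 − 0.1·5 = 0
Step 3: J′(0) = 1; z₃ = 0 − 0.1·1 = -0.1

-0.1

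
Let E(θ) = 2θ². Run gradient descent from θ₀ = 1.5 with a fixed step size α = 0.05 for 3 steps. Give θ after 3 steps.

E′(θ) = 4θ
Step 1: E′(1.5) = 6; θ₁ = 1.5 − 0.05·6 = 1.2
Step 2: E′(1.2) = 4.8; θ₂ = 1.2 − 0.05·4.8 = 0.96
Step 3: E′(0.96) = 3.84; θ₃ = 0.96 − 0.05·3.84 = 0.768

0.768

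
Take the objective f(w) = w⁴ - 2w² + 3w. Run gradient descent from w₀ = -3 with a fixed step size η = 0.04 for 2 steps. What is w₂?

0.65548032

f′(w) = 4w³ - 4w + 3
w₁ = -3 − 0.04·(-93) = 0.72
w₂ = 0.72 − 0.04·1.612992 = 0.65548032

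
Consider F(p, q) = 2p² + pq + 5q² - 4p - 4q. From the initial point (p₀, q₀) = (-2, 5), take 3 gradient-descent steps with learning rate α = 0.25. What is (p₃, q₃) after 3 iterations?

∇F = (4p + q - 4, p + 10q - 4)
(p₁, q₁) = (-2, 5) − 0.25·(-7, 44) = (-0.25, -6)
(p₂, q₂) = (-0.25, -6) − 0.25·(-11, -64.25) = (2.5, 10.0625)
(p₃, q₃) = (2.5, 10.0625) − 0.25·(16.0625, 99.125) = (-1.515625, -14.71875)

(-1.515625, -14.71875)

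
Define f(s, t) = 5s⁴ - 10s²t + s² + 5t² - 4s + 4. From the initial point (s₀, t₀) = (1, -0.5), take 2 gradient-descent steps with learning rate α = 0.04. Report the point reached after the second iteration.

∇f = (20s³ - 20st + 2s - 4, -10s² + 10t)
Step 1: at (1, -0.5), ∇f = (28, -15) → (1, -0.5) − 0.04·(28, -15) = (-0.12, 0.1)
Step 2: at (-0.12, 0.1), ∇f = (-4.03456, 0.856) → (-0.12, 0.1) − 0.04·(-4.03456, 0.856) = (0.0413824, 0.06576)

(0.0413824, 0.06576)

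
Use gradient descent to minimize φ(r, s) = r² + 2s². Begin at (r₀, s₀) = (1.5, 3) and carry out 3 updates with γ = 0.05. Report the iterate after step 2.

∇φ = (2r, 4s)
(r₁, s₁) = (1.5, 3) − 0.05·(3, 12) = (1.35, 2.4)
(r₂, s₂) = (1.35, 2.4) − 0.05·(2.7, 9.6) = (1.215, 1.92)

(1.215, 1.92)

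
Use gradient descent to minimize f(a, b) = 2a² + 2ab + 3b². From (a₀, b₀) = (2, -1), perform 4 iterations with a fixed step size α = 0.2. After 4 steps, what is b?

∇f = (4a + 2b, 2a + 6b)
(a₁, b₁) = (2, -1) − 0.2·(6, -2) = (0.8, -0.6)
(a₂, b₂) = (0.8, -0.6) − 0.2·(2, -2) = (0.4, -0.2)
(a₃, b₃) = (0.4, -0.2) − 0.2·(1.2, -0.4) = (0.16, -0.12)
(a₄, b₄) = (0.16, -0.12) − 0.2·(0.4, -0.4) = (0.08, -0.04)
b = -0.04

-0.04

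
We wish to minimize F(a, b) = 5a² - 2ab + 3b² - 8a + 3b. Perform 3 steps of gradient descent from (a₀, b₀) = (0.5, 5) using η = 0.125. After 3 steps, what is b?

∇F = (10a - 2b - 8, -2a + 6b + 3)
Step 1: at (0.5, 5), ∇F = (-13, 32) → (0.5, 5) − 0.125·(-13, 32) = (2.125, 1)
Step 2: at (2.125, 1), ∇F = (11.25, 4.75) → (2.125, 1) − 0.125·(11.25, 4.75) = (0.71875, 0.40625)
Step 3: at (0.71875, 0.40625), ∇F = (-1.625, 4) → (0.71875, 0.40625) − 0.125·(-1.625, 4) = (0.921875, -0.09375)
b = -0.09375

-0.09375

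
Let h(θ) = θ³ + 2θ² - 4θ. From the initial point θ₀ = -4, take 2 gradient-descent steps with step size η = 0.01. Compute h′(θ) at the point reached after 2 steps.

h′(θ) = 3θ² + 4θ - 4
Step 1: h′(-4) = 28; θ₁ = -4 − 0.01·28 = -4.28
Step 2: h′(-4.28) = 33.8352; θ₂ = -4.28 − 0.01·33.8352 = -4.618352
h′(θ) at (-4.618352) = 41.514117587712

41.514117587712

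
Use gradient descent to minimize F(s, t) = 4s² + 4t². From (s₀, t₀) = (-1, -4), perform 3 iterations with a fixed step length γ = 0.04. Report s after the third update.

∇F = (8s, 8t)
Step 1: at (-1, -4), ∇F = (-8, -32) → (-1, -4) − 0.04·(-8, -32) = (-0.68, -2.72)
Step 2: at (-0.68, -2.72), ∇F = (-5.44, -21.76) → (-0.68, -2.72) − 0.04·(-5.44, -21.76) = (-0.4624, -1.8496)
Step 3: at (-0.4624, -1.8496), ∇F = (-3.6992, -14.7968) → (-0.4624, -1.8496) − 0.04·(-3.6992, -14.7968) = (-0.314432, -1.257728)
s = -0.314432

-0.314432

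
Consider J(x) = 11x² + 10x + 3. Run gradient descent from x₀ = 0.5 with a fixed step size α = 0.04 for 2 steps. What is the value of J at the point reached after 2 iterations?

J′(x) = 22x + 10
x₁ = 0.5 − 0.04·21 = -0.34
x₂ = -0.34 − 0.04·2.52 = -0.4408
J(-0.4408) = 0.72935104

0.72935104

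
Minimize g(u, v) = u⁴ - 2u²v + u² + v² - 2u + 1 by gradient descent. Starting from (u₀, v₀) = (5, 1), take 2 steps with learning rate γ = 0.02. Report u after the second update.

3.35204608

∇g = (4u³ - 4uv + 2u - 2, -2u² + 2v)
Step 1: at (5, 1), ∇g = (488, -48) → (5, 1) − 0.02·(488, -48) = (-4.76, 1.96)
Step 2: at (-4.76, 1.96), ∇g = (-405.602304, -41.3952) → (-4.76, 1.96) − 0.02·(-405.602304, -41.3952) = (3.35204608, 2.787904)
u = 3.35204608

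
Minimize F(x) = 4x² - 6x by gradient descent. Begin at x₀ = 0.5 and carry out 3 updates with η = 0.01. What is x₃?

0.555328

F′(x) = 8x - 6
Step 1: F′(0.5) = -2; x₁ = 0.5 − 0.01·(-2) = 0.52
Step 2: F′(0.52) = -1.84; x₂ = 0.52 − 0.01·(-1.84) = 0.5384
Step 3: F′(0.5384) = -1.6928; x₃ = 0.5384 − 0.01·(-1.6928) = 0.555328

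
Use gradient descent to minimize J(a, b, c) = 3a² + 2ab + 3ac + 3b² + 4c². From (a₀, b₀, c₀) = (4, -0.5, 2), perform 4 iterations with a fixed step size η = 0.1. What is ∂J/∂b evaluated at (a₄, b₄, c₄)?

-0.88

∇J = (6a + 2b + 3c, 2a + 6b, 3a + 8c)
Step 1: at (4, -0.5, 2), ∇J = (29, 5, 28) → (4, -0.5, 2) − 0.1·(29, 5, 28) = (1.1, -1, -0.8)
Step 2: at (1.1, -1, -0.8), ∇J = (2.2, -3.8, -3.1) → (1.1, -1, -0.8) − 0.1·(2.2, -3.8, -3.1) = (0.88, -0.62, -0.49)
Step 3: at (0.88, -0.62, -0.49), ∇J = (2.57, -1.96, -1.28) → (0.88, -0.62, -0.49) − 0.1·(2.57, -1.96, -1.28) = (0.623, -0.424, -0.362)
Step 4: at (0.623, -0.424, -0.362), ∇J = (1.804, -1.298, -1.027) → (0.623, -0.424, -0.362) − 0.1·(1.804, -1.298, -1.027) = (0.4426, -0.2942, -0.2593)
∂J/∂b at (0.4426, -0.2942, -0.2593) = -0.88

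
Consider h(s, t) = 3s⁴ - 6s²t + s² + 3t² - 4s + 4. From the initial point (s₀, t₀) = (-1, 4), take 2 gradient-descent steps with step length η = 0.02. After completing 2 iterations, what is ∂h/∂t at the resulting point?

0.0648400896

∇h = (12s³ - 12st + 2s - 4, -6s² + 6t)
(s₁, t₁) = (-1, 4) − 0.02·(30, 18) = (-1.6, 3.64)
(s₂, t₂) = (-1.6, 3.64) − 0.02·(13.536, 6.48) = (-1.87072, 3.5104)
∂h/∂t at (-1.87072, 3.5104) = 0.0648400896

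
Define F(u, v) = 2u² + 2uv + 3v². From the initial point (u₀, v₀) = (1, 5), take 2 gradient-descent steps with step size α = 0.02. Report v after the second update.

∇F = (4u + 2v, 2u + 6v)
Step 1: at (1, 5), ∇F = (14, 32) → (1, 5) − 0.02·(14, 32) = (0.72, 4.36)
Step 2: at (0.72, 4.36), ∇F = (11.6, 27.6) → (0.72, 4.36) − 0.02·(11.6, 27.6) = (0.488, 3.808)
v = 3.808

3.808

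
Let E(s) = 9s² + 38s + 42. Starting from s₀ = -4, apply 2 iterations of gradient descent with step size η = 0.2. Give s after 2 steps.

E′(s) = 18s + 38
Step 1: E′(-4) = -34; s₁ = -4 − 0.2·(-34) = 2.8
Step 2: E′(2.8) = 88.4; s₂ = 2.8 − 0.2·88.4 = -14.88

-14.88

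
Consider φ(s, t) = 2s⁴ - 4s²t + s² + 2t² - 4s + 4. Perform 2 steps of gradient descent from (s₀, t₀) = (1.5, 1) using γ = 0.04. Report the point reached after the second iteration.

(1.11997312, 1.149376)

∇φ = (8s³ - 8st + 2s - 4, -4s² + 4t)
Step 1: at (1.5, 1), ∇φ = (14, -5) → (1.5, 1) − 0.04·(14, -5) = (0.94, 1.2)
Step 2: at (0.94, 1.2), ∇φ = (-4.499328, 1.2656) → (0.94, 1.2) − 0.04·(-4.499328, 1.2656) = (1.11997312, 1.149376)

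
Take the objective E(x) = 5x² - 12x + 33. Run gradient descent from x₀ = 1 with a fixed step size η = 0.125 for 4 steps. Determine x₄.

E′(x) = 10x - 12
Step 1: E′(1) = -2; x₁ = 1 − 0.125·(-2) = 1.25
Step 2: E′(1.25) = 0.5; x₂ = 1.25 − 0.125·0.5 = 1.1875
Step 3: E′(1.1875) = -0.125; x₃ = 1.1875 − 0.125·(-0.125) = 1.203125
Step 4: E′(1.203125) = 0.03125; x₄ = 1.203125 − 0.125·0.03125 = 1.19921875

1.19921875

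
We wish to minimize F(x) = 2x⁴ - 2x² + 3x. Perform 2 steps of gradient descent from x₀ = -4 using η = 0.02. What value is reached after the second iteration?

-25.92800896

F′(x) = 8x³ - 4x + 3
x₁ = -4 − 0.02·(-493) = 5.86
x₂ = 5.86 − 0.02·1589.400448 = -25.92800896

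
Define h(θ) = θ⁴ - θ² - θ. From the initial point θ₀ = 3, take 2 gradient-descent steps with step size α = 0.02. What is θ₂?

0.96390464

h′(θ) = 4θ³ - 2θ - 1
Step 1: h′(3) = 101; θ₁ = 3 − 0.02·101 = 0.98
Step 2: h′(0.98) = 0.804768; θ₂ = 0.98 − 0.02·0.804768 = 0.96390464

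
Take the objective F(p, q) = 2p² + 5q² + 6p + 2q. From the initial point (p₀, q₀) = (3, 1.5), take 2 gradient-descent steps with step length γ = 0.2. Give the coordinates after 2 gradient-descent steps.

(-1.32, 1.5)

∇F = (4p + 6, 10q + 2)
Step 1: at (3, 1.5), ∇F = (18, 17) → (3, 1.5) − 0.2·(18, 17) = (-0.6, -1.9)
Step 2: at (-0.6, -1.9), ∇F = (3.6, -17) → (-0.6, -1.9) − 0.2·(3.6, -17) = (-1.32, 1.5)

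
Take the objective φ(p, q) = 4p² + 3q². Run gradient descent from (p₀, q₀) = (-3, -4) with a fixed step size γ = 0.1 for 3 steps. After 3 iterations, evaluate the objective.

∇φ = (8p, 6q)
Step 1: at (-3, -4), ∇φ = (-24, -24) → (-3, -4) − 0.1·(-24, -24) = (-0.6, -1.6)
Step 2: at (-0.6, -1.6), ∇φ = (-4.8, -9.6) → (-0.6, -1.6) − 0.1·(-4.8, -9.6) = (-0.12, -0.64)
Step 3: at (-0.12, -0.64), ∇φ = (-0.96, -3.84) → (-0.12, -0.64) − 0.1·(-0.96, -3.84) = (-0.024, -0.256)
φ(-0.024, -0.256) = 0.198912

0.198912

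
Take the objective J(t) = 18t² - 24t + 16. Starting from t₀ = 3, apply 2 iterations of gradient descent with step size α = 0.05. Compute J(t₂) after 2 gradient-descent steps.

48.1408

J′(t) = 36t - 24
t₁ = 3 − 0.05·84 = -1.2
t₂ = -1.2 − 0.05·(-67.2) = 2.16
J(2.16) = 48.1408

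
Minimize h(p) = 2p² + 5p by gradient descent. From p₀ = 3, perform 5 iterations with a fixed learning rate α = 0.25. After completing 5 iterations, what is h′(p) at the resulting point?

h′(p) = 4p + 5
Step 1: h′(3) = 17; p₁ = 3 − 0.25·17 = -1.25
Step 2: h′(-1.25) = 0; p₂ = -1.25 − 0.25·0 = -1.25
Step 3: h′(-1.25) = 0; p₃ = -1.25 − 0.25·0 = -1.25
Step 4: h′(-1.25) = 0; p₄ = -1.25 − 0.25·0 = -1.25
Step 5: h′(-1.25) = 0; p₅ = -1.25 − 0.25·0 = -1.25
h′(p) at (-1.25) = 0

0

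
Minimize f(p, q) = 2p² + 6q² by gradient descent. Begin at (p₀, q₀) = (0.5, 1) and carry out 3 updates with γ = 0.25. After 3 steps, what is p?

0

∇f = (4p, 12q)
(p₁, q₁) = (0.5, 1) − 0.25·(2, 12) = (0, -2)
(p₂, q₂) = (0, -2) − 0.25·(0, -24) = (0, 4)
(p₃, q₃) = (0, 4) − 0.25·(0, 48) = (0, -8)
p = 0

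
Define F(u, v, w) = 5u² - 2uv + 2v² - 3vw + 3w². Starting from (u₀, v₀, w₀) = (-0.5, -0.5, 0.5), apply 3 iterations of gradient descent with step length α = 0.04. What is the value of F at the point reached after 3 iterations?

0.318379467776

∇F = (10u - 2v, -2u + 4v - 3w, -3v + 6w)
Step 1: at (-0.5, -0.5, 0.5), ∇F = (-4, -2.5, 4.5) → (-0.5, -0.5, 0.5) − 0.04·(-4, -2.5, 4.5) = (-0.34, -0.4, 0.32)
Step 2: at (-0.34, -0.4, 0.32), ∇F = (-2.6, -1.88, 3.12) → (-0.34, -0.4, 0.32) − 0.04·(-2.6, -1.88, 3.12) = (-0.236, -0.3248, 0.1952)
Step 3: at (-0.236, -0.3248, 0.1952), ∇F = (-1.7104, -1.4128, 2.1456) → (-0.236, -0.3248, 0.1952) − 0.04·(-1.7104, -1.4128, 2.1456) = (-0.167584, -0.268288, 0.109376)
F(-0.167584, -0.268288, 0.109376) = 0.318379467776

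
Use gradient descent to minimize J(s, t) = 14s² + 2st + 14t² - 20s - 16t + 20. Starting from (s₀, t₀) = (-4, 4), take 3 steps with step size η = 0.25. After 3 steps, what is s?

∇J = (28s + 2t - 20, 2s + 28t - 16)
Step 1: at (-4, 4), ∇J = (-124, 88) → (-4, 4) − 0.25·(-124, 88) = (27, -18)
Step 2: at (27, -18), ∇J = (700, -466) → (27, -18) − 0.25·(700, -466) = (-148, 98.5)
Step 3: at (-148, 98.5), ∇J = (-3967, 2446) → (-148, 98.5) − 0.25·(-3967, 2446) = (843.75, -513)
s = 843.75

843.75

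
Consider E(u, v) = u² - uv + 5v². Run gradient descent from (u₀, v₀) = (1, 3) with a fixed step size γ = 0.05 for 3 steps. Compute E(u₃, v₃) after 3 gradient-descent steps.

1.558231046875

∇E = (2u - v, -u + 10v)
Step 1: at (1, 3), ∇E = (-1, 29) → (1, 3) − 0.05·(-1, 29) = (1.05, 1.55)
Step 2: at (1.05, 1.55), ∇E = (0.55, 14.45) → (1.05, 1.55) − 0.05·(0.55, 14.45) = (1.0225, 0.8275)
Step 3: at (1.0225, 0.8275), ∇E = (1.2175, 7.2525) → (1.0225, 0.8275) − 0.05·(1.2175, 7.2525) = (0.961625, 0.464875)
E(0.961625, 0.464875) = 1.558231046875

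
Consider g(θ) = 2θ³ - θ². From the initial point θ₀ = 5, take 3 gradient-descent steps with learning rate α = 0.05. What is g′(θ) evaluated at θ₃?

326.147584

g′(θ) = 6θ² - 2θ
Step 1: g′(5) = 140; θ₁ = 5 − 0.05·140 = -2
Step 2: g′(-2) = 28; θ₂ = -2 − 0.05·28 = -3.4
Step 3: g′(-3.4) = 76.16; θ₃ = -3.4 − 0.05·76.16 = -7.208
g′(θ) at (-7.208) = 326.147584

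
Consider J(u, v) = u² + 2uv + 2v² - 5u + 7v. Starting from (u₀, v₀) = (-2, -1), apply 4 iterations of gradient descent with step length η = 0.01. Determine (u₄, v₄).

(-1.57400504, -0.97500008)

∇J = (2u + 2v - 5, 2u + 4v + 7)
Step 1: at (-2, -1), ∇J = (-11, -1) → (-2, -1) − 0.01·(-11, -1) = (-1.89, -0.99)
Step 2: at (-1.89, -0.99), ∇J = (-10.76, -0.74) → (-1.89, -0.99) − 0.01·(-10.76, -0.74) = (-1.7824, -0.9826)
Step 3: at (-1.7824, -0.9826), ∇J = (-10.53, -0.4952) → (-1.7824, -0.9826) − 0.01·(-10.53, -0.4952) = (-1.6771, -0.977648)
Step 4: at (-1.6771, -0.977648), ∇J = (-10.309496, -0.264792) → (-1.6771, -0.977648) − 0.01·(-10.309496, -0.264792) = (-1.57400504, -0.97500008)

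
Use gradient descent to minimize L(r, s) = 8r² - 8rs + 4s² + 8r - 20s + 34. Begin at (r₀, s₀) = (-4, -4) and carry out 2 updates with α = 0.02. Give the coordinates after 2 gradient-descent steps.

∇L = (16r - 8s + 8, -8r + 8s - 20)
(r₁, s₁) = (-4, -4) − 0.02·(-24, -20) = (-3.52, -3.6)
(r₂, s₂) = (-3.52, -3.6) − 0.02·(-19.52, -20.64) = (-3.1296, -3.1872)

(-3.1296, -3.1872)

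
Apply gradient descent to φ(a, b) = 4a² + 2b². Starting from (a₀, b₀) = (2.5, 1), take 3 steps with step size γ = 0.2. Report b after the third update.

0.008

∇φ = (8a, 4b)
(a₁, b₁) = (2.5, 1) − 0.2·(20, 4) = (-1.5, 0.2)
(a₂, b₂) = (-1.5, 0.2) − 0.2·(-12, 0.8) = (0.9, 0.04)
(a₃, b₃) = (0.9, 0.04) − 0.2·(7.2, 0.16) = (-0.54, 0.008)
b = 0.008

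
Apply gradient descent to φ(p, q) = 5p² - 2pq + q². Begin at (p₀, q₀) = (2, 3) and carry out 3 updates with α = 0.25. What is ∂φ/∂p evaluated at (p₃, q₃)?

∇φ = (10p - 2q, -2p + 2q)
(p₁, q₁) = (2, 3) − 0.25·(14, 2) = (-1.5, 2.5)
(p₂, q₂) = (-1.5, 2.5) − 0.25·(-20, 8) = (3.5, 0.5)
(p₃, q₃) = (3.5, 0.5) − 0.25·(34, -6) = (-5, 2)
∂φ/∂p at (-5, 2) = -54

-54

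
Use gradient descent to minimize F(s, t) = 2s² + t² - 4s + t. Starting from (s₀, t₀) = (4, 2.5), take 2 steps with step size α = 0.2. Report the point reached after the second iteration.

∇F = (4s - 4, 2t + 1)
(s₁, t₁) = (4, 2.5) − 0.2·(12, 6) = (1.6, 1.3)
(s₂, t₂) = (1.6, 1.3) − 0.2·(2.4, 3.6) = (1.12, 0.58)

(1.12, 0.58)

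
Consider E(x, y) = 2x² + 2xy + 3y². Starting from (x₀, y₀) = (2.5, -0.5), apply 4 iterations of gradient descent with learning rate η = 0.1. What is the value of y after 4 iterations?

∇E = (4x + 2y, 2x + 6y)
(x₁, y₁) = (2.5, -0.5) − 0.1·(9, 2) = (1.6, -0.7)
(x₂, y₂) = (1.6, -0.7) − 0.1·(5, -1) = (1.1, -0.6)
(x₃, y₃) = (1.1, -0.6) − 0.1·(3.2, -1.4) = (0.78, -0.46)
(x₄, y₄) = (0.78, -0.46) − 0.1·(2.2, -1.2) = (0.56, -0.34)
y = -0.34

-0.34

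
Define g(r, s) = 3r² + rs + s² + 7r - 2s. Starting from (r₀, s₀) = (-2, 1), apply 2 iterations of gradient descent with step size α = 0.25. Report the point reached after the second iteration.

∇g = (6r + s + 7, r + 2s - 2)
Step 1: at (-2, 1), ∇g = (-4, -2) → (-2, 1) − 0.25·(-4, -2) = (-1, 1.5)
Step 2: at (-1, 1.5), ∇g = (2.5, 0) → (-1, 1.5) − 0.25·(2.5, 0) = (-1.625, 1.5)

(-1.625, 1.5)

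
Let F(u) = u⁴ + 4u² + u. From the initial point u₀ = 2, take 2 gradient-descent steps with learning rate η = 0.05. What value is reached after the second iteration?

-0.301775

F′(u) = 4u³ + 8u + 1
u₁ = 2 − 0.05·49 = -0.45
u₂ = -0.45 − 0.05·(-2.9645) = -0.301775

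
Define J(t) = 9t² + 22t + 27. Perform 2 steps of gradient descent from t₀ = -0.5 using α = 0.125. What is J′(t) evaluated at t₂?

20.3125

J′(t) = 18t + 22
t₁ = -0.5 − 0.125·13 = -2.125
t₂ = -2.125 − 0.125·(-16.25) = -0.09375
J′(t) at (-0.09375) = 20.3125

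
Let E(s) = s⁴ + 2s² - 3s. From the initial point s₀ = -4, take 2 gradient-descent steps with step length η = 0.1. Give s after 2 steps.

-5176.75

E′(s) = 4s³ + 4s - 3
Step 1: E′(-4) = -275; s₁ = -4 − 0.1·(-275) = 23.5
Step 2: E′(23.5) = 52002.5; s₂ = 23.5 − 0.1·52002.5 = -5176.75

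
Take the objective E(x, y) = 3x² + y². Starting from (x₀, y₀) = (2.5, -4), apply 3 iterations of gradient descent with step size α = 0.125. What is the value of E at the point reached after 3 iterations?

2.85223388671875

∇E = (6x, 2y)
Step 1: at (2.5, -4), ∇E = (15, -8) → (2.5, -4) − 0.125·(15, -8) = (0.625, -3)
Step 2: at (0.625, -3), ∇E = (3.75, -6) → (0.625, -3) − 0.125·(3.75, -6) = (0.15625, -2.25)
Step 3: at (0.15625, -2.25), ∇E = (0.9375, -4.5) → (0.15625, -2.25) − 0.125·(0.9375, -4.5) = (0.0390625, -1.6875)
E(0.0390625, -1.6875) = 2.85223388671875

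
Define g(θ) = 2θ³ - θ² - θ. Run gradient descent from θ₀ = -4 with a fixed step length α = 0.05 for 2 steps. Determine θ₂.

g′(θ) = 6θ² - 2θ - 1
θ₁ = -4 − 0.05·103 = -9.15
θ₂ = -9.15 − 0.05·519.635 = -35.13175

-35.13175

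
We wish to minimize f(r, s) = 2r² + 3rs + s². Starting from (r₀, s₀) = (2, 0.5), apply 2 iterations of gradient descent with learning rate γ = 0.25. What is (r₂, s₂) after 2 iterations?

(0.9375, -0.34375)

∇f = (4r + 3s, 3r + 2s)
(r₁, s₁) = (2, 0.5) − 0.25·(9.5, 7) = (-0.375, -1.25)
(r₂, s₂) = (-0.375, -1.25) − 0.25·(-5.25, -3.625) = (0.9375, -0.34375)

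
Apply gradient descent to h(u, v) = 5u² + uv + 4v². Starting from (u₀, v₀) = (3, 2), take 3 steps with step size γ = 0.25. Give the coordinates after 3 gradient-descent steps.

∇h = (10u + v, u + 8v)
(u₁, v₁) = (3, 2) − 0.25·(32, 19) = (-5, -2.75)
(u₂, v₂) = (-5, -2.75) − 0.25·(-52.75, -27) = (8.1875, 4)
(u₃, v₃) = (8.1875, 4) − 0.25·(85.875, 40.1875) = (-13.28125, -6.046875)

(-13.28125, -6.046875)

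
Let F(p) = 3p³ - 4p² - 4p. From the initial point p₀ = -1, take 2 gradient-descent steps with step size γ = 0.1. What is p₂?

-8.501

F′(p) = 9p² - 8p - 4
Step 1: F′(-1) = 13; p₁ = -1 − 0.1·13 = -2.3
Step 2: F′(-2.3) = 62.01; p₂ = -2.3 − 0.1·62.01 = -8.501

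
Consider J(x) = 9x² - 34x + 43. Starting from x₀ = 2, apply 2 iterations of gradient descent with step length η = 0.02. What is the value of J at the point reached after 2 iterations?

J′(x) = 18x - 34
Step 1: J′(2) = 2; x₁ = 2 − 0.02·2 = 1.96
Step 2: J′(1.96) = 1.28; x₂ = 1.96 − 0.02·1.28 = 1.9344
J(1.9344) = 10.90753024

10.90753024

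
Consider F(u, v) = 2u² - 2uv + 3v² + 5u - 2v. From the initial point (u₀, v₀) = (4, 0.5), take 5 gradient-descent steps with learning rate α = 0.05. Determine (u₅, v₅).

(0.777375, 0.900625)

∇F = (4u - 2v + 5, -2u + 6v - 2)
Step 1: at (4, 0.5), ∇F = (20, -7) → (4, 0.5) − 0.05·(20, -7) = (3, 0.85)
Step 2: at (3, 0.85), ∇F = (15.3, -2.9) → (3, 0.85) − 0.05·(15.3, -2.9) = (2.235, 0.995)
Step 3: at (2.235, 0.995), ∇F = (11.95, -0.5) → (2.235, 0.995) − 0.05·(11.95, -0.5) = (1.6375, 1.02)
Step 4: at (1.6375, 1.02), ∇F = (9.51, 0.845) → (1.6375, 1.02) − 0.05·(9.51, 0.845) = (1.162, 0.97775)
Step 5: at (1.162, 0.97775), ∇F = (7.6925, 1.5425) → (1.162, 0.97775) − 0.05·(7.6925, 1.5425) = (0.777375, 0.900625)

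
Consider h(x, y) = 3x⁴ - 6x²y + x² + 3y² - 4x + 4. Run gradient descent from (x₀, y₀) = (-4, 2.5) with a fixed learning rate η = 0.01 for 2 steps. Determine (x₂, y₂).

(1.5116, 3.517)

∇h = (12x³ - 12xy + 2x - 4, -6x² + 6y)
Step 1: at (-4, 2.5), ∇h = (-660, -81) → (-4, 2.5) − 0.01·(-660, -81) = (2.6, 3.31)
Step 2: at (2.6, 3.31), ∇h = (108.84, -20.7) → (2.6, 3.31) − 0.01·(108.84, -20.7) = (1.5116, 3.517)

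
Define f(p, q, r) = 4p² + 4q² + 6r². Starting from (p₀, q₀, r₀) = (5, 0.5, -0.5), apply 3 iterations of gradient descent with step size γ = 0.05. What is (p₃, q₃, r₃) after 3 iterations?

(1.08, 0.108, -0.032)

∇f = (8p, 8q, 12r)
(p₁, q₁, r₁) = (5, 0.5, -0.5) − 0.05·(40, 4, -6) = (3, 0.3, -0.2)
(p₂, q₂, r₂) = (3, 0.3, -0.2) − 0.05·(24, 2.4, -2.4) = (1.8, 0.18, -0.08)
(p₃, q₃, r₃) = (1.8, 0.18, -0.08) − 0.05·(14.4, 1.44, -0.96) = (1.08, 0.108, -0.032)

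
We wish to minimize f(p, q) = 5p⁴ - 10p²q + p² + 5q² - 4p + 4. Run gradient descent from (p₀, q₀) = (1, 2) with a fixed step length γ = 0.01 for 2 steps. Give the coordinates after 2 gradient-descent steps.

∇f = (20p³ - 20pq + 2p - 4, -10p² + 10q)
Step 1: at (1, 2), ∇f = (-22, 10) → (1, 2) − 0.01·(-22, 10) = (1.22, 1.9)
Step 2: at (1.22, 1.9), ∇f = (-11.60304, 4.116) → (1.22, 1.9) − 0.01·(-11.60304, 4.116) = (1.3360304, 1.85884)

(1.3360304, 1.85884)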